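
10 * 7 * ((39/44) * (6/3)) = 1365/11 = 124.09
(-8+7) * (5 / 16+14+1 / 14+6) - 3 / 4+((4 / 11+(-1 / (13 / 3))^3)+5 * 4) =-2118217 / 2706704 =-0.78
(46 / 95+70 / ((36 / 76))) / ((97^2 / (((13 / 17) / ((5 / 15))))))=1647932 / 45586605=0.04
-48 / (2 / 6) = -144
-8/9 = -0.89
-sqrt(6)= -2.45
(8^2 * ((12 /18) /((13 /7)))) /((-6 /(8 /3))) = -3584 /351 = -10.21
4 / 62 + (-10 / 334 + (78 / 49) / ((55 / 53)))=21884123 / 13952015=1.57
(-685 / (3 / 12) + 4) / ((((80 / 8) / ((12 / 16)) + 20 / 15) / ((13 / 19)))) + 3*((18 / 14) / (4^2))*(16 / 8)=-78327 / 616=-127.15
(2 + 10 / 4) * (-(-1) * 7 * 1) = 63 / 2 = 31.50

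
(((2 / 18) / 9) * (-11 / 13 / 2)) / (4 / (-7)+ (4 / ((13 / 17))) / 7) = -77 / 2592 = -0.03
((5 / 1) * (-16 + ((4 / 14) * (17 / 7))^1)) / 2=-1875 / 49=-38.27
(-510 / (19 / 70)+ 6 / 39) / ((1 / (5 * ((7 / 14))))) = -1160155 / 247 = -4696.98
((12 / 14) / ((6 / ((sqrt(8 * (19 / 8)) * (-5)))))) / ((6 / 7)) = -5 * sqrt(19) / 6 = -3.63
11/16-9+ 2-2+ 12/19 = -2335/304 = -7.68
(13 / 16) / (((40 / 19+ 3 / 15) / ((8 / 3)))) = 1235 / 1314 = 0.94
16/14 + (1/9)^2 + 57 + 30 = 49984/567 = 88.16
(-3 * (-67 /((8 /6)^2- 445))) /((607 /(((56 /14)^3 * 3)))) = -347328 /2421323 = -0.14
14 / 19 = 0.74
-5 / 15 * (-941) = 941 / 3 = 313.67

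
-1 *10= -10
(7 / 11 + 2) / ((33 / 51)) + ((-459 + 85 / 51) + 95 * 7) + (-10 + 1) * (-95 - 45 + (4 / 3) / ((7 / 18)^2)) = 24766514 / 17787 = 1392.39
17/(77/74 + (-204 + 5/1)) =-1258/14649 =-0.09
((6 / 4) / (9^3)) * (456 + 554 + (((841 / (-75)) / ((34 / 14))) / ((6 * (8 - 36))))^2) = 945724307281 / 455070960000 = 2.08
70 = 70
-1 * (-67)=67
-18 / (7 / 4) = -72 / 7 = -10.29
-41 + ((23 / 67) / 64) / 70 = -12306537 / 300160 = -41.00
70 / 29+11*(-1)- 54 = -1815 / 29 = -62.59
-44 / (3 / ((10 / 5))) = -88 / 3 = -29.33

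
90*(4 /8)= 45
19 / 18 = 1.06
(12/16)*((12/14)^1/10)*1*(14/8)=9/80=0.11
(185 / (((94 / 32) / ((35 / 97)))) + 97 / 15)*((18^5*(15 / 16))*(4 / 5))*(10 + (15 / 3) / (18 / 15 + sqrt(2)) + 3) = 15087996406656 / 159565 + 11787497192700*sqrt(2) / 31913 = 616915917.58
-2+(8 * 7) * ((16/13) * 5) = 342.62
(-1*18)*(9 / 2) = -81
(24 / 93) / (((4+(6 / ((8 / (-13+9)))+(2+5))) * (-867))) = -1 / 26877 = -0.00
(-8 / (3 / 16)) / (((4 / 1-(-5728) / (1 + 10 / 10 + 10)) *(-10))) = 16 / 1805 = 0.01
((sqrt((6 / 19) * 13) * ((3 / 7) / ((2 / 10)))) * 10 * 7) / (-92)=-75 * sqrt(1482) / 874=-3.30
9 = 9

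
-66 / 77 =-6 / 7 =-0.86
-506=-506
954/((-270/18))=-318/5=-63.60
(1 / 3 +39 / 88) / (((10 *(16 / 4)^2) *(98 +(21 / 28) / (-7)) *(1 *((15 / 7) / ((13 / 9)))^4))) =19681013807 / 1922817310920000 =0.00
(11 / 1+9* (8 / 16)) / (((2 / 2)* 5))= 31 / 10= 3.10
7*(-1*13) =-91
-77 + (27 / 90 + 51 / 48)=-6051 / 80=-75.64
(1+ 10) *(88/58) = 16.69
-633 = -633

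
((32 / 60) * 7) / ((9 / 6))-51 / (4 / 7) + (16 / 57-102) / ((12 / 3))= -383693 / 3420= -112.19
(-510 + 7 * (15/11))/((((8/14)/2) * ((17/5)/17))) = -192675/22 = -8757.95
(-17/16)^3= -4913/4096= -1.20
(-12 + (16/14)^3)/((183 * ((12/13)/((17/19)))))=-199121/3577833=-0.06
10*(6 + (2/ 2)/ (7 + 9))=485/ 8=60.62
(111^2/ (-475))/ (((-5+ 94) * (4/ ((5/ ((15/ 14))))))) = -28749/ 84550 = -0.34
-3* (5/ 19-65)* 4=14760/ 19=776.84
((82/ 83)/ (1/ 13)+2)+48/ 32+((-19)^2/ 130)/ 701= 61823904/ 3781895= 16.35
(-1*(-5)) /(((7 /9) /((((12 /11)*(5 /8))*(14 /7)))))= 675 /77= 8.77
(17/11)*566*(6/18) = 9622/33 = 291.58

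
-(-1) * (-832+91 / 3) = -801.67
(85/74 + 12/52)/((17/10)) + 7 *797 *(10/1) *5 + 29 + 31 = 2281471405/8177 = 279010.81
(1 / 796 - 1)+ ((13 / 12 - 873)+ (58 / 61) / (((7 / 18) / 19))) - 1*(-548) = -141970039 / 509838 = -278.46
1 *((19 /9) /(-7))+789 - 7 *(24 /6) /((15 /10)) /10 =786.83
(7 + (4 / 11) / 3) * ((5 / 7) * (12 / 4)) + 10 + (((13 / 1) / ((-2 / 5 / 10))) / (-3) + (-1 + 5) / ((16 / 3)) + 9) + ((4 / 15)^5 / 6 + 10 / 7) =101580992071 / 701662500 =144.77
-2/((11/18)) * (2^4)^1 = -576/11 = -52.36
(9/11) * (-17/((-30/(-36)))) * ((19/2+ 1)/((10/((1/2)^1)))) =-9639/1100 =-8.76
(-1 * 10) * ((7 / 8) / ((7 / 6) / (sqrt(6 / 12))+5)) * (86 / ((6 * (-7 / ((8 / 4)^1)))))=3225 / 401 -1505 * sqrt(2) / 802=5.39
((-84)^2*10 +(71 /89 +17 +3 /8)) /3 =23526.06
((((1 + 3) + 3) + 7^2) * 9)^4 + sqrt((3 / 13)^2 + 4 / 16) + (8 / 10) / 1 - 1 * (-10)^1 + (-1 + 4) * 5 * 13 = 64524128462.35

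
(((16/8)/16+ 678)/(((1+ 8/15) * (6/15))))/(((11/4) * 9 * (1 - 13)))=-135625/36432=-3.72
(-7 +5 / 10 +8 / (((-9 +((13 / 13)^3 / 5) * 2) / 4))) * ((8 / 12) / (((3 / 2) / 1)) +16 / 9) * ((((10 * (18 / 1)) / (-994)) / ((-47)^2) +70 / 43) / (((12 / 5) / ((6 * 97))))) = -54601885201000 / 6089901531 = -8965.97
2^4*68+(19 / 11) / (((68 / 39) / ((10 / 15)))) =407159 / 374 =1088.66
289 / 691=0.42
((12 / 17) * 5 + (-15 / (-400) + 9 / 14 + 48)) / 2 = 497037 / 19040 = 26.10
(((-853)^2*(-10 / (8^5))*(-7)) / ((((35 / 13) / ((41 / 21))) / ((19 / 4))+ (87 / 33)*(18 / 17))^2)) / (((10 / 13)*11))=21586965752899676129 / 1116070206946541568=19.34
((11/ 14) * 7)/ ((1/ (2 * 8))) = 88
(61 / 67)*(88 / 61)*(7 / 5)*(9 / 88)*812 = 51156 / 335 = 152.70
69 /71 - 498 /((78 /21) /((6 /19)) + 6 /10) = -1811514 /46079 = -39.31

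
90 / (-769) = -90 / 769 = -0.12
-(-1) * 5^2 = 25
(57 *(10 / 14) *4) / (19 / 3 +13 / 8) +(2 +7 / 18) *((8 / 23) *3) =2117804 / 92253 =22.96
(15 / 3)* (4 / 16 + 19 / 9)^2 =36125 / 1296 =27.87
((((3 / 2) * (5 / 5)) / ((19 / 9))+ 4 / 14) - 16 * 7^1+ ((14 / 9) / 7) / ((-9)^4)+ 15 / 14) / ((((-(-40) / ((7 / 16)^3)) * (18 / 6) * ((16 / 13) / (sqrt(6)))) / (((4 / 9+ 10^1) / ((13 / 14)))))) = -13918148582723 * sqrt(6) / 19852254904320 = -1.72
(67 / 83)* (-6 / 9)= -134 / 249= -0.54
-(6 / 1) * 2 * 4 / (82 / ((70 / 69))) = -560 / 943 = -0.59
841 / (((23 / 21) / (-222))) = -3920742 / 23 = -170467.04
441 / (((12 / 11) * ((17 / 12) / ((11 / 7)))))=7623 / 17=448.41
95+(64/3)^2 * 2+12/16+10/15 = 36239/36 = 1006.64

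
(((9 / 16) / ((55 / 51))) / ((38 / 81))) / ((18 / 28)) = 28917 / 16720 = 1.73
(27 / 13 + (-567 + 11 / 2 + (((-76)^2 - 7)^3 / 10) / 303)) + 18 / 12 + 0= 831993418109 / 13130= 63365835.35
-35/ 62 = -0.56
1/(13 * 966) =1/12558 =0.00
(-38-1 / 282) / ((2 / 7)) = -75019 / 564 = -133.01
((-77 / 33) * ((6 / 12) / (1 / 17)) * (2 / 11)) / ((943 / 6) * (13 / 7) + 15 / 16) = -13328 / 1082257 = -0.01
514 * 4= 2056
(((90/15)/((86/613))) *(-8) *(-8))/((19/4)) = 470784/817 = 576.24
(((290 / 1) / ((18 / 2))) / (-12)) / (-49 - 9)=5 / 108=0.05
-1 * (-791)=791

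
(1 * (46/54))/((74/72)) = 0.83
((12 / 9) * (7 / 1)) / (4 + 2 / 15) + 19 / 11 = 1359 / 341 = 3.99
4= 4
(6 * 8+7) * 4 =220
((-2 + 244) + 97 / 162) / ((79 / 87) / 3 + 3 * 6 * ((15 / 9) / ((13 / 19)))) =14816477 / 2696346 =5.50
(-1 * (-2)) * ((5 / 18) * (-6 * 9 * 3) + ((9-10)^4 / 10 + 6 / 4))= -434 / 5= -86.80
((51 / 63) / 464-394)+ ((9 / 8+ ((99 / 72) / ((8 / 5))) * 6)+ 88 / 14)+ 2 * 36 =-6030197 / 19488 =-309.43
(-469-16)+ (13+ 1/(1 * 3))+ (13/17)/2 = -48071/102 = -471.28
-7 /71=-0.10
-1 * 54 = -54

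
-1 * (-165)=165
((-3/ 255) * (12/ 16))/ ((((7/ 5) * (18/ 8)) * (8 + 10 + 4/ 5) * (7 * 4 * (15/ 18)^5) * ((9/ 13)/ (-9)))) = 4212/ 24469375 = 0.00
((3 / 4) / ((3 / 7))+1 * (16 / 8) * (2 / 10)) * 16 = 172 / 5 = 34.40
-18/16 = -9/8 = -1.12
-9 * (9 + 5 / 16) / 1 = -1341 / 16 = -83.81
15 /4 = 3.75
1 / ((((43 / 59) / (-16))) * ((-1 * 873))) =944 / 37539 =0.03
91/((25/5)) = 91/5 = 18.20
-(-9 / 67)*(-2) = -18 / 67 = -0.27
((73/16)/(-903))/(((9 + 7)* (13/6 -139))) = 73/31631488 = 0.00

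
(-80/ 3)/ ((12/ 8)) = -17.78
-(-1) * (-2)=-2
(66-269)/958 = -0.21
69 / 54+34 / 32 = 337 / 144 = 2.34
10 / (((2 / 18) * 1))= 90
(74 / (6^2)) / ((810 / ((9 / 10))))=37 / 16200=0.00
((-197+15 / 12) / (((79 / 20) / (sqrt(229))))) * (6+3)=-35235 * sqrt(229) / 79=-6749.40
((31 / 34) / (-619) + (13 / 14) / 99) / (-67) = -57658 / 488593413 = -0.00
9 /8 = 1.12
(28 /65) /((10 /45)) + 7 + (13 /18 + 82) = 107243 /1170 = 91.66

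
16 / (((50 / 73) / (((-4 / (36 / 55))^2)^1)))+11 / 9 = 70763 / 81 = 873.62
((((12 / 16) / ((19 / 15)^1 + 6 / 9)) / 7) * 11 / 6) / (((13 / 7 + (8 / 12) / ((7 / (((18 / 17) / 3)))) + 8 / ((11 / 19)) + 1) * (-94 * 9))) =-10285 / 1430953728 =-0.00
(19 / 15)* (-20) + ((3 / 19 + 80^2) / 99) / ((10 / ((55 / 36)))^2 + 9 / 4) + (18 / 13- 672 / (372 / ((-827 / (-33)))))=-1121468305394 / 16544288475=-67.79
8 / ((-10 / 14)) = -56 / 5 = -11.20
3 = 3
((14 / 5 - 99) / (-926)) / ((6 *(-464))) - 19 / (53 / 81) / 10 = -1983784181 / 683165760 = -2.90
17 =17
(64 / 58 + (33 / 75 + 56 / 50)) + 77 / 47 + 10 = 487332 / 34075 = 14.30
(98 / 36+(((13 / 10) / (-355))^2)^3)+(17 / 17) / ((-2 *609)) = 9951790807112696318580043 / 3656862792557296875000000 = 2.72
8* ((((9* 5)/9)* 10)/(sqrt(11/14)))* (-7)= -2800* sqrt(154)/11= -3158.83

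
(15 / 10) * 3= 9 / 2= 4.50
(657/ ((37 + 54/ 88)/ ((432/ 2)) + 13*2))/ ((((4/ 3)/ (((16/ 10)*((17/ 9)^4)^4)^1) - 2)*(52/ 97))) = -14736565469154864589494684048/ 629445302981483653002018863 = -23.41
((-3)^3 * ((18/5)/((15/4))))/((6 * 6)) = -18/25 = -0.72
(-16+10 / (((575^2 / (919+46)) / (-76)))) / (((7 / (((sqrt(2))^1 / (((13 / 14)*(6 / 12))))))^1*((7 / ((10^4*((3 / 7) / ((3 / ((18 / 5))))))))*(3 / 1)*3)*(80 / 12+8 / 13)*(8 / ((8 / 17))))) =-115649280*sqrt(2) / 31286647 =-5.23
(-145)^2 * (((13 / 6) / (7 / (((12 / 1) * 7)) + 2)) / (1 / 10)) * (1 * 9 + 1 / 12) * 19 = 113211215 / 3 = 37737071.67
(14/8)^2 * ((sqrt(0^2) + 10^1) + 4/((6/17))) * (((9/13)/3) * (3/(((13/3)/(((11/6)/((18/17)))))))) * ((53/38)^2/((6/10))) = 58.60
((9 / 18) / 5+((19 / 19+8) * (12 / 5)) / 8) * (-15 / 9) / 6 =-7 / 9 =-0.78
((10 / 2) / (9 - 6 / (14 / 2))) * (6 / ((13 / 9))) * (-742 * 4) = -1869840 / 247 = -7570.20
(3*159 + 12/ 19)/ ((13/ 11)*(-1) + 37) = 99825/ 7486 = 13.33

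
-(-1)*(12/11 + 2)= 34/11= 3.09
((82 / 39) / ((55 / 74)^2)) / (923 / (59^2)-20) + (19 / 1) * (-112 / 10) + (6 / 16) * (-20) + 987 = 12424357956121 / 16209057150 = 766.51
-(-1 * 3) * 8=24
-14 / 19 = -0.74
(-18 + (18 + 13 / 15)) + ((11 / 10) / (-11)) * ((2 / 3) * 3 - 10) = 5 / 3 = 1.67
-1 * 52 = -52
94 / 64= 47 / 32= 1.47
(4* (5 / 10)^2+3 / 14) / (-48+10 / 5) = -17 / 644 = -0.03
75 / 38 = 1.97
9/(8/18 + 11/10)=810/139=5.83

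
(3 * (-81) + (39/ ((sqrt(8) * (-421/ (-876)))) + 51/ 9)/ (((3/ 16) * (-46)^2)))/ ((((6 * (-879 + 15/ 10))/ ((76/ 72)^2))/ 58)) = 2422222999/ 812159946 - 1528474 * sqrt(2)/ 2435322915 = 2.98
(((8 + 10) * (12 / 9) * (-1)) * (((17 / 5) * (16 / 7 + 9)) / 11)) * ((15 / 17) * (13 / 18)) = -4108 / 77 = -53.35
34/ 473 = 0.07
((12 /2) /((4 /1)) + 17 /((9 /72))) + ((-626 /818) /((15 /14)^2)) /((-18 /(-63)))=24877439 /184050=135.17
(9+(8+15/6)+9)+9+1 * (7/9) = 689/18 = 38.28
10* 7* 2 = 140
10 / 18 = 5 / 9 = 0.56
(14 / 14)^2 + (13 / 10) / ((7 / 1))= 83 / 70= 1.19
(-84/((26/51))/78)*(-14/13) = 4998/2197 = 2.27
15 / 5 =3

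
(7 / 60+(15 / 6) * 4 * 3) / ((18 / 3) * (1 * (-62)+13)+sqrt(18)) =-0.10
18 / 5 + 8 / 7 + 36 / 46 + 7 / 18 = 85699 / 14490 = 5.91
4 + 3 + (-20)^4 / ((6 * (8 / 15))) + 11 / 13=50007.85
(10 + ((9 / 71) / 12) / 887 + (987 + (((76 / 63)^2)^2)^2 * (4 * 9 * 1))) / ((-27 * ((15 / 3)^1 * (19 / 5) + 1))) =-8046517220198513357983 / 3750745577737840804080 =-2.15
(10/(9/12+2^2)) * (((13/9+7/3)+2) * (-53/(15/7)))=-154336/513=-300.85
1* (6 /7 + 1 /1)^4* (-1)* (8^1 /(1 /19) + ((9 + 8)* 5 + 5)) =-6911762 /2401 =-2878.70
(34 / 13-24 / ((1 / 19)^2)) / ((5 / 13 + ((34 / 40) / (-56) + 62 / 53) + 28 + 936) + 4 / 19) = -126992528320 / 14159745933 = -8.97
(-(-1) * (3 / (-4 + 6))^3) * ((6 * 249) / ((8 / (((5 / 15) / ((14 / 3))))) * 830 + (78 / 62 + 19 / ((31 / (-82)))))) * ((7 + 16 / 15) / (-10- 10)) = -813483 / 37164400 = -0.02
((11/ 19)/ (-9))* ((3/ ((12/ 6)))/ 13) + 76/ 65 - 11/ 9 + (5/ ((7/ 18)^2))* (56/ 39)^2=19681741/ 288990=68.11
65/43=1.51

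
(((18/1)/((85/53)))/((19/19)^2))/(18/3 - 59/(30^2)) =171720/90797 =1.89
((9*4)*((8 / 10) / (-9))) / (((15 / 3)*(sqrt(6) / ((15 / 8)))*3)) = -sqrt(6) / 15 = -0.16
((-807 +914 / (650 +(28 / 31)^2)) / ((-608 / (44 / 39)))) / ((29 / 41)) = 56808736171 / 26879902452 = 2.11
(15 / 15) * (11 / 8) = 11 / 8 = 1.38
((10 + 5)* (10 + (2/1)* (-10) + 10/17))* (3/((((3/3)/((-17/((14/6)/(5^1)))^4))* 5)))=-358157700000/2401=-149170220.74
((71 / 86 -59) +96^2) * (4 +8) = 109893.91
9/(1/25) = 225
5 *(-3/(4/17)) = -255/4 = -63.75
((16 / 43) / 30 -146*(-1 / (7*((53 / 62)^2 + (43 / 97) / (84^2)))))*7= 12393242846152 / 62008196655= 199.86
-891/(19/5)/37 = -6.34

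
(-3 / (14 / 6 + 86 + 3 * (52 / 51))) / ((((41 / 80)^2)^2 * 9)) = -696320000 / 13170872021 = -0.05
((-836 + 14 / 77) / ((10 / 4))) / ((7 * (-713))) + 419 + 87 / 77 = 115346138 / 274505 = 420.20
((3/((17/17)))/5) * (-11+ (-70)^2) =14667/5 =2933.40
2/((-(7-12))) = 2/5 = 0.40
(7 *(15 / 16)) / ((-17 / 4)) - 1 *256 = -17513 / 68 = -257.54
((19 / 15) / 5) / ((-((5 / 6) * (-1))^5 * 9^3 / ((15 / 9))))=608 / 421875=0.00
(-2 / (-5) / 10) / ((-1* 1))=-1 / 25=-0.04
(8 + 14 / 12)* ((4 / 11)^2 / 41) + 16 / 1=21688 / 1353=16.03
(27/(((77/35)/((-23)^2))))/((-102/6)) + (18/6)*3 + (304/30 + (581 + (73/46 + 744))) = 124361939/129030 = 963.82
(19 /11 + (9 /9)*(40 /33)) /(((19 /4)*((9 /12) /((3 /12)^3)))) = 97 /7524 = 0.01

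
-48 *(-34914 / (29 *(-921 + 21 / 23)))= -6424176 / 102283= -62.81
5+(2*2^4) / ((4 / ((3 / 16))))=13 / 2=6.50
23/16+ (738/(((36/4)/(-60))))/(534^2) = 539989/380208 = 1.42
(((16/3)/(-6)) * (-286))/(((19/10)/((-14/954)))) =-160160/81567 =-1.96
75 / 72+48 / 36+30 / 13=487 / 104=4.68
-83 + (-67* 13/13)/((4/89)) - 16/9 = -56719/36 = -1575.53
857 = 857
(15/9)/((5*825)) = 1/2475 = 0.00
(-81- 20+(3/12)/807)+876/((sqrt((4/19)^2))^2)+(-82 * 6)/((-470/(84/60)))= 37294098583/1896450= 19665.22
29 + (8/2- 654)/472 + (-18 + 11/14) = 17195/1652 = 10.41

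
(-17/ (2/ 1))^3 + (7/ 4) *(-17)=-5151/ 8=-643.88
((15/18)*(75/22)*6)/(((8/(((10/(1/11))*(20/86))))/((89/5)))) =970.20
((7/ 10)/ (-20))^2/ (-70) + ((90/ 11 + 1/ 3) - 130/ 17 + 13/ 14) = 2822172511/ 1570800000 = 1.80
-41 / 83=-0.49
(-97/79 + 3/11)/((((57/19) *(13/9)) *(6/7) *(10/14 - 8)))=20335/576147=0.04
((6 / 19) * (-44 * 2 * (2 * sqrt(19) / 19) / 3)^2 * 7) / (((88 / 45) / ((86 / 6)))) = 1059520 / 361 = 2934.96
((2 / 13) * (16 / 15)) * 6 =64 / 65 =0.98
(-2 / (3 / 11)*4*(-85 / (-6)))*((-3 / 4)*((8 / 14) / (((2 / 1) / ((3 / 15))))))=374 / 21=17.81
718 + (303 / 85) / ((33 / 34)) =39692 / 55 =721.67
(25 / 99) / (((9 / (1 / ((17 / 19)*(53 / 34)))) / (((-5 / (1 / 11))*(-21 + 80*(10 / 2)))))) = -419.35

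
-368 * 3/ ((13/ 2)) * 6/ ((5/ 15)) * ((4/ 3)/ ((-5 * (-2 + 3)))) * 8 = 423936/ 65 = 6522.09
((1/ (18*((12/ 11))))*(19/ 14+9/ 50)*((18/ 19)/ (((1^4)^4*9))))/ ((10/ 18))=2959/ 199500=0.01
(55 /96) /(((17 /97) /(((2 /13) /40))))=1067 /84864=0.01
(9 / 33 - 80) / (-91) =877 / 1001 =0.88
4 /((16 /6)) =3 /2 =1.50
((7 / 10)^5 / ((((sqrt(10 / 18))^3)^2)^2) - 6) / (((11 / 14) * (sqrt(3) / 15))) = -3101497791 * sqrt(3) / 1718750000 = -3.13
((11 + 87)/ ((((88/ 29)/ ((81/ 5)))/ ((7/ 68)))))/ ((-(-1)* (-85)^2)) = 0.01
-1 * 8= -8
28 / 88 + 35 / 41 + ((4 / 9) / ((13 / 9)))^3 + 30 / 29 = 128469573 / 57469126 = 2.24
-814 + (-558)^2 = 310550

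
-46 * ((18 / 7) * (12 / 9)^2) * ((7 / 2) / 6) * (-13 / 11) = 4784 / 33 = 144.97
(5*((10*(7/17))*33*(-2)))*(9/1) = -207900/17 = -12229.41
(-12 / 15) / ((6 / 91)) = -182 / 15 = -12.13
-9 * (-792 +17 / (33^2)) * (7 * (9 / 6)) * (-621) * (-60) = 2788632473.80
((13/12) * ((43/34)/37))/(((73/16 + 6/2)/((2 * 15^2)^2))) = 75465000/76109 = 991.54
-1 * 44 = -44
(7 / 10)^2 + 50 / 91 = 9459 / 9100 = 1.04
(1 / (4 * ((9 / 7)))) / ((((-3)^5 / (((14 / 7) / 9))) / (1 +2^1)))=-7 / 13122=-0.00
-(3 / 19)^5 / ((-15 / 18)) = 1458 / 12380495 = 0.00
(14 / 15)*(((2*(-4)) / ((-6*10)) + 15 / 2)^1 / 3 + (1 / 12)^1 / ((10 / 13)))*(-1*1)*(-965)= 258041 / 108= 2389.27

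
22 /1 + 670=692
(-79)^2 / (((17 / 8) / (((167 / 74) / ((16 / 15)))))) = 15633705 / 2516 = 6213.71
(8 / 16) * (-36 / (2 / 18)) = -162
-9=-9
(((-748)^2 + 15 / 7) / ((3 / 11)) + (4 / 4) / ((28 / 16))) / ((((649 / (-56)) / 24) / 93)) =-395106278.46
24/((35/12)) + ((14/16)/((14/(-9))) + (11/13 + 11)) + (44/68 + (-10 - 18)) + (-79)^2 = 771415793/123760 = 6233.16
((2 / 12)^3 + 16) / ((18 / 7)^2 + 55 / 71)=2.17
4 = 4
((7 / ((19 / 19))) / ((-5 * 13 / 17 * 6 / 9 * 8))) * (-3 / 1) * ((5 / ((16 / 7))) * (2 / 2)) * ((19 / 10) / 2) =142443 / 66560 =2.14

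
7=7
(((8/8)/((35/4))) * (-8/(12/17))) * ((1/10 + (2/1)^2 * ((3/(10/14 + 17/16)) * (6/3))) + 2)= -100572/4975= -20.22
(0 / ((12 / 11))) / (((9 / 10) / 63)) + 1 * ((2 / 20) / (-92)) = -1 / 920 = -0.00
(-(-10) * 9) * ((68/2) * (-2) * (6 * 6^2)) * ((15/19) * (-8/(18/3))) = 26438400/19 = 1391494.74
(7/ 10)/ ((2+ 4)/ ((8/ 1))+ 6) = 14/ 135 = 0.10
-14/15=-0.93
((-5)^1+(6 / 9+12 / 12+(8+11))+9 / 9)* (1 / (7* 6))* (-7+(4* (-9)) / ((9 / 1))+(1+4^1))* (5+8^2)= -1150 / 7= -164.29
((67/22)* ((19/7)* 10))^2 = 40513225/5929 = 6833.06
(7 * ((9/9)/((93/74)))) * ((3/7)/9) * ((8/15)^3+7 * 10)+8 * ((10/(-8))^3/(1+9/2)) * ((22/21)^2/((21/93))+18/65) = 4.01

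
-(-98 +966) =-868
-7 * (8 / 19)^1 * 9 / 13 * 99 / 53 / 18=-2772 / 13091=-0.21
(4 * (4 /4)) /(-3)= -1.33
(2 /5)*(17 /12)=17 /30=0.57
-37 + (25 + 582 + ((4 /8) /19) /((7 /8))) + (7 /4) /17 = 5156283 /9044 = 570.13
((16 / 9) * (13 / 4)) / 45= 52 / 405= 0.13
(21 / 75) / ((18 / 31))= 217 / 450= 0.48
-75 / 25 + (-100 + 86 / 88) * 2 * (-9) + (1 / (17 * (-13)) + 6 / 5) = 43286497 / 24310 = 1780.60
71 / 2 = 35.50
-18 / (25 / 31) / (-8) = 279 / 100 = 2.79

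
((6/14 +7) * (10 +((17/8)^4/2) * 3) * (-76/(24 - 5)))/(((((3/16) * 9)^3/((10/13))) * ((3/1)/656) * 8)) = -2181088480/413343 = -5276.70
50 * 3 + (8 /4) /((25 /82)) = 3914 /25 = 156.56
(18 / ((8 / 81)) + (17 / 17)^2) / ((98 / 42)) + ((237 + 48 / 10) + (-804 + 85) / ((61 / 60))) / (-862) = 291056859 / 3680740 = 79.08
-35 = -35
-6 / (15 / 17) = -34 / 5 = -6.80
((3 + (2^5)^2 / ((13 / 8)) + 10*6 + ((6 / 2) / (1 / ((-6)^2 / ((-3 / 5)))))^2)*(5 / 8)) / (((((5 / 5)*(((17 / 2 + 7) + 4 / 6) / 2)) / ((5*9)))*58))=290392425 / 146276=1985.24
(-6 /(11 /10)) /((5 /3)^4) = -0.71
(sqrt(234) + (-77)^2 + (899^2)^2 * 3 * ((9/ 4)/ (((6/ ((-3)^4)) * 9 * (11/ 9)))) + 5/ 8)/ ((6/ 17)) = 17 * sqrt(26)/ 2 + 1011871188281039/ 66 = 15331381640665.14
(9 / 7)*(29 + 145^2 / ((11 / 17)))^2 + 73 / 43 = 49528557872263 / 36421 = 1359890114.83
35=35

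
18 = 18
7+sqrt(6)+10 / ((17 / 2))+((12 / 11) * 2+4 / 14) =sqrt(6)+13933 / 1309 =13.09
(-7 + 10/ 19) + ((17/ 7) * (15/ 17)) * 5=564/ 133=4.24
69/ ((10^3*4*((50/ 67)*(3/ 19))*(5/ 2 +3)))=29279/ 1100000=0.03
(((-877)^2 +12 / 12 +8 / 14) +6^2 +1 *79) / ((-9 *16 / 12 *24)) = -5384719 / 2016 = -2670.99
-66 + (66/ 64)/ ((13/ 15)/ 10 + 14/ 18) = -403359/ 6224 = -64.81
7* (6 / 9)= 14 / 3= 4.67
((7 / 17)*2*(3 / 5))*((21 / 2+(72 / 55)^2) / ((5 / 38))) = 58966614 / 1285625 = 45.87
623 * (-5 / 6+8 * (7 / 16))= 4984 / 3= 1661.33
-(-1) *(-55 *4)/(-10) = 22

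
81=81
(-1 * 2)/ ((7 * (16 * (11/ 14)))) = -1/ 44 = -0.02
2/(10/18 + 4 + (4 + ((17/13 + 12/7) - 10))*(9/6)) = 3276/145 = 22.59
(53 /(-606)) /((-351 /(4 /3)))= 0.00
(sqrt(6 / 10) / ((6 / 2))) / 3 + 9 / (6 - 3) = sqrt(15) / 45 + 3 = 3.09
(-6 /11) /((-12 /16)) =8 /11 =0.73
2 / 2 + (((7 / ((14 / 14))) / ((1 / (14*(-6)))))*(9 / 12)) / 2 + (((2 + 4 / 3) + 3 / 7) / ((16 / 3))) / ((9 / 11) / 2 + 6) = -1732303 / 7896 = -219.39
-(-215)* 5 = 1075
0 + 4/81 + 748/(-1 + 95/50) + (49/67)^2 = 302411917/363609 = 831.70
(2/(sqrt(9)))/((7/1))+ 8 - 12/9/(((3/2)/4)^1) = 286/63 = 4.54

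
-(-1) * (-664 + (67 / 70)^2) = -3249111 / 4900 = -663.08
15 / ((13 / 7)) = 8.08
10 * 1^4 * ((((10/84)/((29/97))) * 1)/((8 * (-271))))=-2425/1320312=-0.00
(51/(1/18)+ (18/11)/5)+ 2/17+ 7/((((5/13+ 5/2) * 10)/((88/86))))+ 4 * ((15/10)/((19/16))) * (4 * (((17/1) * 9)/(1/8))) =1469908383362/57292125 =25656.38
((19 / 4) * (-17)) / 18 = -4.49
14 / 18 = 7 / 9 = 0.78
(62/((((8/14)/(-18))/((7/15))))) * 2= -9114/5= -1822.80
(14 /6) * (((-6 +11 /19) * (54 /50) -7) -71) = -195.66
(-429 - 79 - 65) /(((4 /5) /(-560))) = 401100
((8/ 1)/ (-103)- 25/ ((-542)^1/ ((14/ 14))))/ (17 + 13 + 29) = -1761/ 3293734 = -0.00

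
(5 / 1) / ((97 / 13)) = 65 / 97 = 0.67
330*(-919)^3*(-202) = 51738262922940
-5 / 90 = -1 / 18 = -0.06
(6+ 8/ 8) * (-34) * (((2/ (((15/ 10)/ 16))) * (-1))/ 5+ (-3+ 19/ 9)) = 55216/ 45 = 1227.02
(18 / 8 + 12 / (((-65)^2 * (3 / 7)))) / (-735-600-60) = -38137 / 23575500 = -0.00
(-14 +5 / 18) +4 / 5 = -1163 / 90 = -12.92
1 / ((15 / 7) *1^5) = 7 / 15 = 0.47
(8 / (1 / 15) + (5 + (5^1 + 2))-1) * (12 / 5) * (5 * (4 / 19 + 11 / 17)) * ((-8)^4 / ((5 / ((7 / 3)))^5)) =9992201977856 / 81759375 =122214.75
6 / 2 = 3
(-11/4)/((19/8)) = -22/19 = -1.16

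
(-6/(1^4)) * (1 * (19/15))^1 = -38/5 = -7.60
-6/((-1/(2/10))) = 6/5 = 1.20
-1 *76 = -76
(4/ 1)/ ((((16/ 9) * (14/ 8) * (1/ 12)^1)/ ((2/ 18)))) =12/ 7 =1.71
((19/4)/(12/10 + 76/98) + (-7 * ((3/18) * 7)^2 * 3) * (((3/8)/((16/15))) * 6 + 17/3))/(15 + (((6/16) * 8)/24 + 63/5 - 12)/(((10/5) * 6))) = -306468295/20993016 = -14.60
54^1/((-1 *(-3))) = 18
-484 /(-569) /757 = 484 /430733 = 0.00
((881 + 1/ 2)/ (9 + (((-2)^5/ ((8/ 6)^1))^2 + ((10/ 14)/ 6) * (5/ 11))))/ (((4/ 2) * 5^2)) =407253/ 13514750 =0.03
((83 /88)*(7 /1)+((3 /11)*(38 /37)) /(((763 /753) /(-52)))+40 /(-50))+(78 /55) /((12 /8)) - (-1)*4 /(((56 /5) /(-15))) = -161278021 /12421640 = -12.98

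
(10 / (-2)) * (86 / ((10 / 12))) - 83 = -599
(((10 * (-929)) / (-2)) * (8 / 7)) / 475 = 7432 / 665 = 11.18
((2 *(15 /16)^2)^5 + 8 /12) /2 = 1798670648611 /206158430208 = 8.72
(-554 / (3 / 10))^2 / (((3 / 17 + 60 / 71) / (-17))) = -629760940400 / 11097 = -56750557.84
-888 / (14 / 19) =-8436 / 7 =-1205.14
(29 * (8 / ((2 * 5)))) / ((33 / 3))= 116 / 55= 2.11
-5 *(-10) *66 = 3300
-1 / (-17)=1 / 17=0.06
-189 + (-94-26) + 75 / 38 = -11667 / 38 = -307.03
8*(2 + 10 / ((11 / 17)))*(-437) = -671232 / 11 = -61021.09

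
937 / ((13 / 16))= 14992 / 13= 1153.23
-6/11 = -0.55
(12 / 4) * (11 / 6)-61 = -111 / 2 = -55.50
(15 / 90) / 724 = 1 / 4344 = 0.00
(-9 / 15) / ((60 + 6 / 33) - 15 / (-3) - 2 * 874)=33 / 92555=0.00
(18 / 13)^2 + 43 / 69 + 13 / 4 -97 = -4254383 / 46644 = -91.21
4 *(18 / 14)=5.14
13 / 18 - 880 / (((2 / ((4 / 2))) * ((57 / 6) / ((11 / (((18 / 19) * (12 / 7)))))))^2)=-651137 / 1458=-446.60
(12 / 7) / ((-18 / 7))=-2 / 3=-0.67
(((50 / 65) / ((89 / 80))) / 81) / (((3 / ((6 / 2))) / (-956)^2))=7801.67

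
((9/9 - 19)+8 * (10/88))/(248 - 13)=-4/55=-0.07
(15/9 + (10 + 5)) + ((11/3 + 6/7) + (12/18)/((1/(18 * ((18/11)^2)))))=135493/2541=53.32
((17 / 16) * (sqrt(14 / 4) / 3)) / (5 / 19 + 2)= 323 * sqrt(14) / 4128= 0.29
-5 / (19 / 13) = -65 / 19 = -3.42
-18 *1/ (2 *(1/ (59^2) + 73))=-31329/ 254114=-0.12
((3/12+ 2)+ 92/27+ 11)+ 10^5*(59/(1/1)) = 637201799/108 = 5900016.66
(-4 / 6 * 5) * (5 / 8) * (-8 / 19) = 50 / 57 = 0.88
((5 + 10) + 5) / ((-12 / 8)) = -40 / 3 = -13.33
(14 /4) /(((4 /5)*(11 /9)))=315 /88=3.58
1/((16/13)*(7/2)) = 13/56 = 0.23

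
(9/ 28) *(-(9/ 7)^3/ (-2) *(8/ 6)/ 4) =0.11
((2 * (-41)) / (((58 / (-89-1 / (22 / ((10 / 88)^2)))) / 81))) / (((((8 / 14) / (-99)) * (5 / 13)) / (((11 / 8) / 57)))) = -3436785499329 / 31032320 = -110748.58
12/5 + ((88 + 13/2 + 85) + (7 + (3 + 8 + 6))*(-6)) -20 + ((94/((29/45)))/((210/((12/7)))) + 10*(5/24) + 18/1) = 3339979/85260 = 39.17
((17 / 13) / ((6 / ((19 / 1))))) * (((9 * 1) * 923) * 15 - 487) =20045057 / 39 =513975.82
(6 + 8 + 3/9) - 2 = 12.33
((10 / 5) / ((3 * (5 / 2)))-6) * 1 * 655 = -11266 / 3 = -3755.33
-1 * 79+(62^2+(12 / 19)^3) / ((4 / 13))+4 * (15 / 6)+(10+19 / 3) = 256001587 / 20577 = 12441.15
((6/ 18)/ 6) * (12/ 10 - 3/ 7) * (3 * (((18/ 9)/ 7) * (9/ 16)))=81/ 3920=0.02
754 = 754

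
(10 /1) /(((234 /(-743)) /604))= -2243860 /117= -19178.29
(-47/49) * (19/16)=-893/784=-1.14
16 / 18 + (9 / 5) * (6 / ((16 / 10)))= 275 / 36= 7.64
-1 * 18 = -18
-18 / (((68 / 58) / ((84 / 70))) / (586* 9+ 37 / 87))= -1651950 / 17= -97173.53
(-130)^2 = 16900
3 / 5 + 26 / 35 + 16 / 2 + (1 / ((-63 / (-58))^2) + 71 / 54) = 456643 / 39690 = 11.51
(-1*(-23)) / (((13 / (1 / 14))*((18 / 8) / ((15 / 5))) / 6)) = 92 / 91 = 1.01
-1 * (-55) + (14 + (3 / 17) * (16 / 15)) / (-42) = 32524 / 595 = 54.66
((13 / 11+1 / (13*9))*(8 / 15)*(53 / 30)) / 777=324784 / 224999775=0.00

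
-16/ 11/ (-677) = 16/ 7447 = 0.00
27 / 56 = 0.48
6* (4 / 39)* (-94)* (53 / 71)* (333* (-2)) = 26544096 / 923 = 28758.50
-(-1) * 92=92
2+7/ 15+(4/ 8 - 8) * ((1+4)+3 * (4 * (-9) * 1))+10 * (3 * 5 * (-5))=749/ 30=24.97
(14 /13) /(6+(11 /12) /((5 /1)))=120 /689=0.17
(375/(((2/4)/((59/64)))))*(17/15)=25075/32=783.59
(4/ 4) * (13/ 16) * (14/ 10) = 91/ 80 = 1.14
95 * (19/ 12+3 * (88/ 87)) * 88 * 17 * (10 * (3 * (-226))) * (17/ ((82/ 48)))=-52647734356800/ 1189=-44279002823.21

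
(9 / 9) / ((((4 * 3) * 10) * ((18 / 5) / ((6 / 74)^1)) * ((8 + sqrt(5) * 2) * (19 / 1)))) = 1 / 556776 - sqrt(5) / 2227104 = 0.00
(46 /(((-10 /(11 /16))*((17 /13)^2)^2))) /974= -7225933 /6507956320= -0.00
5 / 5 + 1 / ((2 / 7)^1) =9 / 2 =4.50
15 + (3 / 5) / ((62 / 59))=4827 / 310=15.57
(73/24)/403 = 73/9672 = 0.01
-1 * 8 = -8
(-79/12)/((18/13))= -1027/216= -4.75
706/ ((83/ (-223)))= -157438/ 83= -1896.84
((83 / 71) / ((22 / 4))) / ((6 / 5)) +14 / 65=59777 / 152295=0.39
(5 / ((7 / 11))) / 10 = 11 / 14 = 0.79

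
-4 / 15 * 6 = -1.60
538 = 538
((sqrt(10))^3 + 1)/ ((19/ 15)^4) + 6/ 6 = 180946/ 130321 + 506250*sqrt(10)/ 130321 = 13.67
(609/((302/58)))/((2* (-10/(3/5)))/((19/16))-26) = -1006677/465382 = -2.16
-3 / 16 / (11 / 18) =-27 / 88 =-0.31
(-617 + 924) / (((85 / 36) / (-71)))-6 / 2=-784947 / 85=-9234.67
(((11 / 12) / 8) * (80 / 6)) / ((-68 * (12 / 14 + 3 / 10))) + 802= 79511563 / 99144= 801.98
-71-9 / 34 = -2423 / 34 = -71.26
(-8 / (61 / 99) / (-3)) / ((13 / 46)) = 12144 / 793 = 15.31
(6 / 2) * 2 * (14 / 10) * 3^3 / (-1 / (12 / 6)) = -2268 / 5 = -453.60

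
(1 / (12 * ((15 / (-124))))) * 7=-217 / 45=-4.82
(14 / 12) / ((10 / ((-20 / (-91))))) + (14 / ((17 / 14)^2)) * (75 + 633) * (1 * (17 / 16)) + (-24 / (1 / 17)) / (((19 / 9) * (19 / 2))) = 1704637403 / 239343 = 7122.15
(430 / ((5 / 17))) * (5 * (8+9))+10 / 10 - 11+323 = 124583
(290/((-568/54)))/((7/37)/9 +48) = -1303695/2270722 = -0.57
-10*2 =-20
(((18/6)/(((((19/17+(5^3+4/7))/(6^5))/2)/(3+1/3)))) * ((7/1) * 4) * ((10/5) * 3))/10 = 77728896/3769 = 20623.21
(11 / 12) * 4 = 11 / 3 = 3.67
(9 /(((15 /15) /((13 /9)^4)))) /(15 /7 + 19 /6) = 399854 /54189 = 7.38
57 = 57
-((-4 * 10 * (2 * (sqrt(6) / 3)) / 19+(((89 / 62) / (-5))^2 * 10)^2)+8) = -801559041 / 92352100+80 * sqrt(6) / 57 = -5.24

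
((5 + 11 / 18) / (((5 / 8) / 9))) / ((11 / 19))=7676 / 55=139.56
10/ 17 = 0.59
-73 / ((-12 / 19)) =115.58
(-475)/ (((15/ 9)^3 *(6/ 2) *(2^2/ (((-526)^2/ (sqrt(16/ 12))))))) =-11827899 *sqrt(3)/ 10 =-2048652.20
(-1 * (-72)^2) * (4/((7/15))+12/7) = -373248/7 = -53321.14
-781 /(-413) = 781 /413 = 1.89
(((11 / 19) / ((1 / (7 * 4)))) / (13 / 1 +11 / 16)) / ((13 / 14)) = 68992 / 54093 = 1.28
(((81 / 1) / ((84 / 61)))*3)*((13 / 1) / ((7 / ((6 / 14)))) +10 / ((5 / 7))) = 3582225 / 1372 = 2610.95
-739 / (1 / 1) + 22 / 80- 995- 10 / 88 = -762889 / 440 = -1733.84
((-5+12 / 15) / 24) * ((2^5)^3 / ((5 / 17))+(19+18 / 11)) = -42901257 / 2200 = -19500.57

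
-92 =-92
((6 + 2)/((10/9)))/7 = 36/35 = 1.03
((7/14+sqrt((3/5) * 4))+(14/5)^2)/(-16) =-417/800 - sqrt(15)/40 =-0.62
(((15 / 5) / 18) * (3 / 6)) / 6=1 / 72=0.01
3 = 3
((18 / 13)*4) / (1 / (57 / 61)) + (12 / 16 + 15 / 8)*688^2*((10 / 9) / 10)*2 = 656895448 / 2379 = 276122.51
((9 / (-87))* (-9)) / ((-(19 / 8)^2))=-1728 / 10469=-0.17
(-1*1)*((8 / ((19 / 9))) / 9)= -8 / 19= -0.42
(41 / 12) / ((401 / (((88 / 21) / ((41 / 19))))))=418 / 25263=0.02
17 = 17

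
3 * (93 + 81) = 522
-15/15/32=-1/32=-0.03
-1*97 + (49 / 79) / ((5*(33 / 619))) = -1234064 / 13035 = -94.67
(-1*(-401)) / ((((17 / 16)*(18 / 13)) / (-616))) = -25689664 / 153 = -167906.30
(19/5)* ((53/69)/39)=1007/13455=0.07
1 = 1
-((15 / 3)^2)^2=-625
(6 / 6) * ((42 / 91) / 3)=2 / 13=0.15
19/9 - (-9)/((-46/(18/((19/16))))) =-0.85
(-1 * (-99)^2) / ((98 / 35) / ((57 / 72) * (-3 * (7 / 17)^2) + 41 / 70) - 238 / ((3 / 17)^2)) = 435487833 / 338897006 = 1.29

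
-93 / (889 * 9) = -31 / 2667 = -0.01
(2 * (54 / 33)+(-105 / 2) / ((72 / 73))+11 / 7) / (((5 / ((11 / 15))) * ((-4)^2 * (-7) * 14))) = 178831 / 39513600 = 0.00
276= 276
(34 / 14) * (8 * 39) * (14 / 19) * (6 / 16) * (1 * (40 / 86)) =79560 / 817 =97.38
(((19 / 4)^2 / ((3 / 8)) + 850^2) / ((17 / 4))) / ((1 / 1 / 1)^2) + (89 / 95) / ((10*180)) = 494231155513 / 2907000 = 170014.16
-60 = -60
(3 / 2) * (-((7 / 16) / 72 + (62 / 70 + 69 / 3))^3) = -893938565263576013 / 43698880512000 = -20456.78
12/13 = 0.92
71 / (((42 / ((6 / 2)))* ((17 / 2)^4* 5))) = 568 / 2923235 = 0.00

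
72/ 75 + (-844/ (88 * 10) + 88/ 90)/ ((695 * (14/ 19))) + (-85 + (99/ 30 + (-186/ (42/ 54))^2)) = 57108.57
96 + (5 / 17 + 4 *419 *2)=58621 / 17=3448.29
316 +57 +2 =375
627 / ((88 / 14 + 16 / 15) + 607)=65835 / 64507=1.02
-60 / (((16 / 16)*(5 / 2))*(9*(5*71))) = -8 / 1065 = -0.01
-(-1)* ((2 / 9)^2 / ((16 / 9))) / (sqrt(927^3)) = sqrt(103) / 10311948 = 0.00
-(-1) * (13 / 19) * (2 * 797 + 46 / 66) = 684125 / 627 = 1091.11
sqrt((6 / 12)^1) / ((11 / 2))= sqrt(2) / 11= 0.13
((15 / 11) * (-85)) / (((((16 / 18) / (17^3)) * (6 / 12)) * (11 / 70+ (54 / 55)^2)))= -108525099375 / 94958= -1142874.74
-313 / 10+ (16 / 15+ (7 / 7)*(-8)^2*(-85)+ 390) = -5080.23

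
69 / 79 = 0.87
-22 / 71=-0.31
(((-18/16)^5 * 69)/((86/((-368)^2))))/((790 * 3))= -82.62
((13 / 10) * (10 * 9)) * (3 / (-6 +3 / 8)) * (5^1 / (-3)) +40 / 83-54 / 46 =197215 / 1909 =103.31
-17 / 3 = -5.67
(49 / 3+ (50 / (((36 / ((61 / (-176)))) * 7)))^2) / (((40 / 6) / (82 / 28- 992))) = -111255801776351 / 45898997760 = -2423.93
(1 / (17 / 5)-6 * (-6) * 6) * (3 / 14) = 11031 / 238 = 46.35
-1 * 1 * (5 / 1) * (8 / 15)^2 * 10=-128 / 9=-14.22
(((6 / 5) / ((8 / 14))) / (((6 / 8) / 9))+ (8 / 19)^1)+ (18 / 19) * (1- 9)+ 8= 2474 / 95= 26.04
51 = 51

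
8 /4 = 2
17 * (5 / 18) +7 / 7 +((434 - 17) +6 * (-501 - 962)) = -150395 / 18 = -8355.28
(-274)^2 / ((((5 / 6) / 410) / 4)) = 147749568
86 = 86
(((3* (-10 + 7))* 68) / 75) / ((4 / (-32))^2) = -13056 / 25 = -522.24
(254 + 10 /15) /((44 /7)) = 40.52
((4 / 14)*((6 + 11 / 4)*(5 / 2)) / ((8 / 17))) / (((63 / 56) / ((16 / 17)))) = 11.11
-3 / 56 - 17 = -955 / 56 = -17.05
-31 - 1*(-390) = 359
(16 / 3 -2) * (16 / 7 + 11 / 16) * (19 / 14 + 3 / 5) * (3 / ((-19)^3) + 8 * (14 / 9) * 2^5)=124609346401 / 16132368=7724.18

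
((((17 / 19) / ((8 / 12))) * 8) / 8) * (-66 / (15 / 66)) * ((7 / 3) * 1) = -86394 / 95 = -909.41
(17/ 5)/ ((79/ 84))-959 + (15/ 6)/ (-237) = -2264287/ 2370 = -955.40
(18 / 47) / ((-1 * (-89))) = 18 / 4183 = 0.00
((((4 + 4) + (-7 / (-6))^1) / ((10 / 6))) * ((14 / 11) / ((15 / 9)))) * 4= 84 / 5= 16.80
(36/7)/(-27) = -4/21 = -0.19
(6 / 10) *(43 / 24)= 43 / 40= 1.08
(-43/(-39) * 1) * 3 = 3.31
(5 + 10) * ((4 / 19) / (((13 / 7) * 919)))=420 / 226993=0.00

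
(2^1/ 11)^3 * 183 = 1464/ 1331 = 1.10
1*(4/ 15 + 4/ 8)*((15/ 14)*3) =69/ 28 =2.46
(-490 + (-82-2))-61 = -635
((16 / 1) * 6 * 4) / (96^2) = 1 / 24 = 0.04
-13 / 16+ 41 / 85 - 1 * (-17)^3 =6681231 / 1360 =4912.67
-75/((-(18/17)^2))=7225/108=66.90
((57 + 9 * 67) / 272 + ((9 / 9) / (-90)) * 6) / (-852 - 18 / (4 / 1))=-2407 / 873630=-0.00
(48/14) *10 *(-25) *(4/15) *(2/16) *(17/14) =-1700/49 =-34.69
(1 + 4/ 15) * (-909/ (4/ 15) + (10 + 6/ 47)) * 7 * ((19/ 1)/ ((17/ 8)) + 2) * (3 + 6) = -23709183687/ 7990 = -2967357.16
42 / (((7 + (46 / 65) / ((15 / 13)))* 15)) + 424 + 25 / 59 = 14310801 / 33689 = 424.79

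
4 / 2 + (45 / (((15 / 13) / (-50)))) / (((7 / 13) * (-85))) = 5308 / 119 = 44.61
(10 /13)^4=10000 /28561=0.35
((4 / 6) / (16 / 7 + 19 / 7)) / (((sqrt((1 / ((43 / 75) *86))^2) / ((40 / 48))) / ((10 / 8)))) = 1849 / 270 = 6.85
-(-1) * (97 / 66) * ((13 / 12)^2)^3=468200473 / 197074944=2.38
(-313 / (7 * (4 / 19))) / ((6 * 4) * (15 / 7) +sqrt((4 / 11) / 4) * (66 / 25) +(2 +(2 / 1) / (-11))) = -41907765625 / 10503902116 +377783175 * sqrt(11) / 21007804232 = -3.93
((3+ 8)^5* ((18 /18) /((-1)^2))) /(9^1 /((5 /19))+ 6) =805255 /201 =4006.24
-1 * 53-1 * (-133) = 80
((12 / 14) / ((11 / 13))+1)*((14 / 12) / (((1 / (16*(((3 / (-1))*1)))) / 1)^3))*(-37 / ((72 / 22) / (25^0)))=2936320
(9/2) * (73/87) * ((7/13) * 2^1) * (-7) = -28.46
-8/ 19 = -0.42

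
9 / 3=3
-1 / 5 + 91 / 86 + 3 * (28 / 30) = 1573 / 430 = 3.66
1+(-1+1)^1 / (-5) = 1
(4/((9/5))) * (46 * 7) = 6440/9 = 715.56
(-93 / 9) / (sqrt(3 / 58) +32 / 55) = -3164480 / 150951 +93775 * sqrt(174) / 150951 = -12.77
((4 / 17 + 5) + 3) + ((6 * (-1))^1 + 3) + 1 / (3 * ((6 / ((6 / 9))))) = 2420 / 459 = 5.27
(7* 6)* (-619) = -25998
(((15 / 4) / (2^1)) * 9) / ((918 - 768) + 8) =135 / 1264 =0.11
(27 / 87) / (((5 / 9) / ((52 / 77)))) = 4212 / 11165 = 0.38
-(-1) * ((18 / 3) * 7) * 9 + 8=386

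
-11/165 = -1/15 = -0.07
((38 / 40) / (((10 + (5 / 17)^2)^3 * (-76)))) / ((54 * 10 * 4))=-24137569 / 4280154199200000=-0.00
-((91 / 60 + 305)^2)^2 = -114398775942512161 / 12960000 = -8827066044.95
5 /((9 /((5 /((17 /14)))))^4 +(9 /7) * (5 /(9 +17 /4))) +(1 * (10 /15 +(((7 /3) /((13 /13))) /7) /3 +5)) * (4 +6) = 573358368680 /9886802631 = 57.99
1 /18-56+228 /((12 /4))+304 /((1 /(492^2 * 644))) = 853025790313 /18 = 47390321684.06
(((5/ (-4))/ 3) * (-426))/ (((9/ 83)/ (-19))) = -559835/ 18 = -31101.94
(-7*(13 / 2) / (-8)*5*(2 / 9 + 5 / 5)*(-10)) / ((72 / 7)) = -175175 / 5184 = -33.79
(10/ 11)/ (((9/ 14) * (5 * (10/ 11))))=0.31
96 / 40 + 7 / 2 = 5.90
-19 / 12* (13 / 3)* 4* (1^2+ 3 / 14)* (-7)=4199 / 18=233.28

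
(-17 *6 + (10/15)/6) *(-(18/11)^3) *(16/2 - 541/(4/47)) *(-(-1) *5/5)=-3772528830/1331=-2834356.75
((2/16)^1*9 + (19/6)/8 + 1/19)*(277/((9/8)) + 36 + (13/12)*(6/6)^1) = 14635565/32832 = 445.77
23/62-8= -473/62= -7.63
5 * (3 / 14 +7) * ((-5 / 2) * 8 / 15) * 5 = -5050 / 21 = -240.48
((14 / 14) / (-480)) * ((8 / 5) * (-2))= 1 / 150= 0.01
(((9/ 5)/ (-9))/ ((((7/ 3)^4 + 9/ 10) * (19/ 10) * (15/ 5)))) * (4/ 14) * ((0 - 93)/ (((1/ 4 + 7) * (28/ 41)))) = 4118040/ 667928261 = 0.01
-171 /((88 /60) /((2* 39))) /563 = -100035 /6193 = -16.15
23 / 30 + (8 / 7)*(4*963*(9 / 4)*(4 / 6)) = 1386881 / 210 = 6604.20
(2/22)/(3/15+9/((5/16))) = 1/319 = 0.00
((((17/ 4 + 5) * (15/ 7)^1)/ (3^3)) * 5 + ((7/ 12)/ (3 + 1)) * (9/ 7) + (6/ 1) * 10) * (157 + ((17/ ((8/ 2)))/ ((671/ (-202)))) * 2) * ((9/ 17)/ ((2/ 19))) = 63370314965/ 1277584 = 49601.68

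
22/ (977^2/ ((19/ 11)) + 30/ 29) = 12122/ 304495321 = 0.00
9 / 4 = 2.25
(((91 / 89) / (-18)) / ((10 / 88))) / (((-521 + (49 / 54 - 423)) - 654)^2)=-648648 / 3309845496805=-0.00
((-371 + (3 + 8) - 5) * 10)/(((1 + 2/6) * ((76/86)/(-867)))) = 204113475/76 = 2685703.62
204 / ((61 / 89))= 297.64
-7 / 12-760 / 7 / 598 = -19211 / 25116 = -0.76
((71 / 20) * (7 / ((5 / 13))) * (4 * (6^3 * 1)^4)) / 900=390671963136 / 625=625075141.02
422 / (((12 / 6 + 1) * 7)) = 422 / 21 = 20.10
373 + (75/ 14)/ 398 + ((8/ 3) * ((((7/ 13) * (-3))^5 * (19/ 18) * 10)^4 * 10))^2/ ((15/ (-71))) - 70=-223736179644381224989207238755990031642805211019671403975321061330009/ 2012543147127009216721519130217547352264937672772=-111170873510848261790.01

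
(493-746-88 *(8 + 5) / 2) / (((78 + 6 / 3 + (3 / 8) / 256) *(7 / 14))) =-3379200 / 163843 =-20.62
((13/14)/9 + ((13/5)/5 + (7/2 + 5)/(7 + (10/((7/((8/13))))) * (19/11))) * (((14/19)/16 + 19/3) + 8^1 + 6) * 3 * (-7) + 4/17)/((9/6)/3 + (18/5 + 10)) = -46.05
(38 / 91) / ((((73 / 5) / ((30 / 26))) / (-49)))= -19950 / 12337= -1.62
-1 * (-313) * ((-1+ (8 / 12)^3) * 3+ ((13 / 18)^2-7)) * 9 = -871079 / 36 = -24196.64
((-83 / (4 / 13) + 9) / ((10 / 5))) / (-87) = 1043 / 696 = 1.50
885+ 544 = 1429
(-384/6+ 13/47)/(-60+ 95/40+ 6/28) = 33544/30221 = 1.11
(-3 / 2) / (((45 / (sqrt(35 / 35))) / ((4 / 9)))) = -0.01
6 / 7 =0.86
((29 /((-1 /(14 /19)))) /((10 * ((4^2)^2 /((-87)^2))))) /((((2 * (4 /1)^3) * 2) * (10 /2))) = -0.05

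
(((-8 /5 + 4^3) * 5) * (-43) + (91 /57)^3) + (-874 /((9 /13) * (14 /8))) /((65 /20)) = -17674318787 /1296351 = -13633.90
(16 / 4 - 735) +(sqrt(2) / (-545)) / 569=-731 - sqrt(2) / 310105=-731.00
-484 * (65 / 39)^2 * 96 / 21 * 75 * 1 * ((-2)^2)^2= -154880000 / 21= -7375238.10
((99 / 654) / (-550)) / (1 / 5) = -3 / 2180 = -0.00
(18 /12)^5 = 243 /32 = 7.59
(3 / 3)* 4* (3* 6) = 72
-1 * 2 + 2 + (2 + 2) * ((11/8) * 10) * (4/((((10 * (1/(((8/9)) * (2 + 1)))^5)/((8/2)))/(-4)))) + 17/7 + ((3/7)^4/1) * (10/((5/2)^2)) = -138462461551/2917215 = -47463.92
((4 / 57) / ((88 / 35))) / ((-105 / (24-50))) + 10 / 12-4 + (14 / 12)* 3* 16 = 198785 / 3762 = 52.84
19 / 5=3.80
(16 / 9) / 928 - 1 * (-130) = 67861 / 522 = 130.00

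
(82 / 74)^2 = 1.23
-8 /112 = -1 /14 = -0.07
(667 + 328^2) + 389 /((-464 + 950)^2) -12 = 25565619233 /236196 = 108239.00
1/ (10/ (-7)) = -7/ 10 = -0.70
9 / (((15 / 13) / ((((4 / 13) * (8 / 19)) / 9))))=32 / 285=0.11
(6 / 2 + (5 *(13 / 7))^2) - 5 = 4127 / 49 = 84.22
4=4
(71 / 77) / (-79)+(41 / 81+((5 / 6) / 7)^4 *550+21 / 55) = 2223618049 / 2253386520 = 0.99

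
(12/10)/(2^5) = 3/80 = 0.04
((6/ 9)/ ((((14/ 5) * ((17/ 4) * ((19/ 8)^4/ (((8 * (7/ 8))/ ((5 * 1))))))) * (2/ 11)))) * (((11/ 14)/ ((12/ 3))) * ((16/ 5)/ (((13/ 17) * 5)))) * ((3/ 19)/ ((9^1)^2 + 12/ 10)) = 1982464/ 463042893495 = 0.00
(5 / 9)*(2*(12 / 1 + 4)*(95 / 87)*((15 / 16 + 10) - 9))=37.61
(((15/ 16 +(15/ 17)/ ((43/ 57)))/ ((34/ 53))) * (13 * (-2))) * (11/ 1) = -186784455/ 198832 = -939.41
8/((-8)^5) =-1/4096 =-0.00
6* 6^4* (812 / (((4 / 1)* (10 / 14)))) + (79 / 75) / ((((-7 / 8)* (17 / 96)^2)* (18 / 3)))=111767351456 / 50575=2209932.80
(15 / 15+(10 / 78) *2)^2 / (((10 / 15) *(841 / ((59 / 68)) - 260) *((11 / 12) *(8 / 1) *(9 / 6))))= 141659 / 466772592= 0.00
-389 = -389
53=53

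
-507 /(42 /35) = -845 /2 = -422.50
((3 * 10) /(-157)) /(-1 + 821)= -3 /12874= -0.00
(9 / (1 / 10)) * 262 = 23580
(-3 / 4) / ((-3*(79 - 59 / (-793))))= 793 / 250824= 0.00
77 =77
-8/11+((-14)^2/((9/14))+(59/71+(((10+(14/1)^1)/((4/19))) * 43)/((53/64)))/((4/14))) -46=15630875303/745074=20978.96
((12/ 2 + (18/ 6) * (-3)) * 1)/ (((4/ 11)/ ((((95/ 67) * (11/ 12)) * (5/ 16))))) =-57475/ 17152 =-3.35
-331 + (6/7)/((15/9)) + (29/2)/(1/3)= -20089/70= -286.99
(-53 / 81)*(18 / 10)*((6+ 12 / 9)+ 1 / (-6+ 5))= -1007 / 135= -7.46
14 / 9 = 1.56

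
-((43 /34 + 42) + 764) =-27447 /34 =-807.26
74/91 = 0.81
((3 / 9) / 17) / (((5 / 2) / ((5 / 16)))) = 1 / 408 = 0.00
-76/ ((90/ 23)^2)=-10051/ 2025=-4.96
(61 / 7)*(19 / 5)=1159 / 35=33.11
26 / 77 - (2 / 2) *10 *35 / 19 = -26456 / 1463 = -18.08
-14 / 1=-14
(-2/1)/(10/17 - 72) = 0.03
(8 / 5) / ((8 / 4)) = 4 / 5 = 0.80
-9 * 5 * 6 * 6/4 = -405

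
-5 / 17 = -0.29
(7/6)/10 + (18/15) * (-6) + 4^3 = 683/12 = 56.92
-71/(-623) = 71/623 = 0.11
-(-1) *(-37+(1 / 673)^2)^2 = 280843032090384 / 205144679041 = 1369.00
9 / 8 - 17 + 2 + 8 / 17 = -1823 / 136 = -13.40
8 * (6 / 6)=8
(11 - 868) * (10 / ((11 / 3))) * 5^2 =-58431.82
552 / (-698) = -276 / 349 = -0.79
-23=-23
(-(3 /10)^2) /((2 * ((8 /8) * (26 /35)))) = -63 /1040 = -0.06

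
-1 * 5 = -5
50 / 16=25 / 8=3.12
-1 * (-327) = 327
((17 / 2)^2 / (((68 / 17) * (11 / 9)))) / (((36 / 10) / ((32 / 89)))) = 1445 / 979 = 1.48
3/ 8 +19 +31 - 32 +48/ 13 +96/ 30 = 13139/ 520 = 25.27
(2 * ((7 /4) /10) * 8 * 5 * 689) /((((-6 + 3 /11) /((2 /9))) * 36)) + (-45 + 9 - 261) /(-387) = -301840 /31347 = -9.63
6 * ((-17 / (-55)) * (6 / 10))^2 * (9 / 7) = 140454 / 529375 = 0.27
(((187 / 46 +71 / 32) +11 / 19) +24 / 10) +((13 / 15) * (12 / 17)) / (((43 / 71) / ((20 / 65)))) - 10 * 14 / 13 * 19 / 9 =-78705328391 / 5980047840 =-13.16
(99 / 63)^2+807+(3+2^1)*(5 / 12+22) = 541873 / 588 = 921.55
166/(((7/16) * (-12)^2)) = 166/63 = 2.63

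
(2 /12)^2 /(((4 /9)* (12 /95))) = 0.49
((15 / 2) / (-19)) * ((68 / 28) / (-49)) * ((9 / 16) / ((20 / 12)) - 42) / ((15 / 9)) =-509949 / 1042720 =-0.49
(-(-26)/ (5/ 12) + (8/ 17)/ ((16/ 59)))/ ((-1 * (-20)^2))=-10903/ 68000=-0.16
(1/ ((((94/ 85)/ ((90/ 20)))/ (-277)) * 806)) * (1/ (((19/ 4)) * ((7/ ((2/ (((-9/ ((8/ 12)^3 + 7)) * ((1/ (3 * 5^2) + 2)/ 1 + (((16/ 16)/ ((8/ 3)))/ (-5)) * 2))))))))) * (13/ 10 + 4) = 2458333450/ 12673858743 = 0.19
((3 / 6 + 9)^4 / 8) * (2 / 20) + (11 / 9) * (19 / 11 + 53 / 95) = 104.61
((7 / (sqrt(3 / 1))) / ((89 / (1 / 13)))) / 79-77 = -77.00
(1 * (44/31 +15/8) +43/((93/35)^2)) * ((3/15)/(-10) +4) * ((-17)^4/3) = 10792521563897/10378800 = 1039862.18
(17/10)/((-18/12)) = -1.13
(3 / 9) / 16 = 1 / 48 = 0.02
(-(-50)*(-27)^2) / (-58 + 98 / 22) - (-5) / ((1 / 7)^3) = 609185 / 589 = 1034.27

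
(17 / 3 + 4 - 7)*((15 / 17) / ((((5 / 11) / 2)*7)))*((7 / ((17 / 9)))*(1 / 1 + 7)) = 12672 / 289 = 43.85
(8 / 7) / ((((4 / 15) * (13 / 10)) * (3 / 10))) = 10.99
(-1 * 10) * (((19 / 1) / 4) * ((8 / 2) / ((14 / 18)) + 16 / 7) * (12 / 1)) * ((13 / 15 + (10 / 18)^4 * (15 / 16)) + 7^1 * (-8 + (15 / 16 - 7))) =2106337948 / 5103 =412764.64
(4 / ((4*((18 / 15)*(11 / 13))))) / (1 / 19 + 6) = 247 / 1518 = 0.16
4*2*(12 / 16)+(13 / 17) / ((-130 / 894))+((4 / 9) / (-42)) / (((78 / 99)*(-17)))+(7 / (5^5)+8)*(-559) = -194596123199 / 43509375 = -4472.51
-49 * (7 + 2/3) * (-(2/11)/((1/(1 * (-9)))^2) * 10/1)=608580/11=55325.45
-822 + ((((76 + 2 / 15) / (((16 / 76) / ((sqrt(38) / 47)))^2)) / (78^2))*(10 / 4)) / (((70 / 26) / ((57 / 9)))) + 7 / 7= -2138799909749 / 2605206240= -820.97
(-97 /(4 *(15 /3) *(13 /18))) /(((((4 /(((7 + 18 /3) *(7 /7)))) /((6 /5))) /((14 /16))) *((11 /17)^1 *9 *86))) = -34629 /756800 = -0.05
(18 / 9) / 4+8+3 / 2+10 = 20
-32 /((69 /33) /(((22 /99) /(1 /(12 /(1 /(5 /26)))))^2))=-140800 /34983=-4.02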